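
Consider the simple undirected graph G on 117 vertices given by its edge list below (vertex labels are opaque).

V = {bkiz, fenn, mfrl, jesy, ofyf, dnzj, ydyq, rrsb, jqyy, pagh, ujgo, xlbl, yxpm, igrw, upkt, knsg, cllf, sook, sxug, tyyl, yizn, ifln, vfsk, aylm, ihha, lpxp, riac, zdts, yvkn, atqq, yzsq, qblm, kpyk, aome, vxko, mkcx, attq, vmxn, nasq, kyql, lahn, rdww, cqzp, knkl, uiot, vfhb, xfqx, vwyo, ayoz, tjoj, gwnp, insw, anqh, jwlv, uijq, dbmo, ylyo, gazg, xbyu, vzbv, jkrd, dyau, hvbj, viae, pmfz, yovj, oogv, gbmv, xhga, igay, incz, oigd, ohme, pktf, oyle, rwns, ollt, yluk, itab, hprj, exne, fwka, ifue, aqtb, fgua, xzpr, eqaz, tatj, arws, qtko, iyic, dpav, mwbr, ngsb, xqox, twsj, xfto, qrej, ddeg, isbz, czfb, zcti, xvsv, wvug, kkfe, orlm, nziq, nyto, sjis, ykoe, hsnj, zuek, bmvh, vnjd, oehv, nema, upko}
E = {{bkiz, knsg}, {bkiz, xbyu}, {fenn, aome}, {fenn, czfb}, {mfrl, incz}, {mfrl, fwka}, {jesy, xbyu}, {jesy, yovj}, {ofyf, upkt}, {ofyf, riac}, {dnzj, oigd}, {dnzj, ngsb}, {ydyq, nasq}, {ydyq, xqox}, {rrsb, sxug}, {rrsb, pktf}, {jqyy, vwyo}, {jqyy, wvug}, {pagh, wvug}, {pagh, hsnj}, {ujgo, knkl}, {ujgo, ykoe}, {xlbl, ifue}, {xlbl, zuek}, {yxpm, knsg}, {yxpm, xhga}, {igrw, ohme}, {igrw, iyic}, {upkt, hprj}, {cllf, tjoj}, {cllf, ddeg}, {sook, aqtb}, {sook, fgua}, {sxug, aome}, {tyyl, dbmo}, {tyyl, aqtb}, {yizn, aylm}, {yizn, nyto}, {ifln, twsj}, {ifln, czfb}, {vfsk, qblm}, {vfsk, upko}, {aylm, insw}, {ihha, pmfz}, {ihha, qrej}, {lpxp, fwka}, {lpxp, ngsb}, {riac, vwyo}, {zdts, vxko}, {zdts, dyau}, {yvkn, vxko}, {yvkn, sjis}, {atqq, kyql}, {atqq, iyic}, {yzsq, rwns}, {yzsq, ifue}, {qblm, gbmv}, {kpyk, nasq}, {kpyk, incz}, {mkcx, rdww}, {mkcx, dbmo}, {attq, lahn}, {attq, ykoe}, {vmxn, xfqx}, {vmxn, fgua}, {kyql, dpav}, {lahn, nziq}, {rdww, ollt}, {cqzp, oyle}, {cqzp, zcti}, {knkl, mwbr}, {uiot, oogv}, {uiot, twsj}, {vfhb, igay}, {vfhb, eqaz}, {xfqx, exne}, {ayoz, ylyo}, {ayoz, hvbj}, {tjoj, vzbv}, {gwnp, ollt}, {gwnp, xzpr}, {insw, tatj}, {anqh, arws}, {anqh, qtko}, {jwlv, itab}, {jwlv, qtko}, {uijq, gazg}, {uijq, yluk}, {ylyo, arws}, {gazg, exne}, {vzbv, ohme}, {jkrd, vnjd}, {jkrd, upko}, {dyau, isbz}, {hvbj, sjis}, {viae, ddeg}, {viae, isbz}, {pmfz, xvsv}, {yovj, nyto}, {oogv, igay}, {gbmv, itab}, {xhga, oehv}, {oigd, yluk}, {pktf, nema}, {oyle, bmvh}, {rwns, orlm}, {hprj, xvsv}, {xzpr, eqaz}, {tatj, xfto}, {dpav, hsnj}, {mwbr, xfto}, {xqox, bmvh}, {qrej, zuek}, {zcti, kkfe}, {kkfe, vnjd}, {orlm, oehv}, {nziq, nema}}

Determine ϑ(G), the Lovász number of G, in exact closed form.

117*cos(pi/117)/(cos(pi/117) + 1)

deg(qtko) = 2; N(qtko) = {anqh, jwlv}.
deg(pagh) = 2; N(pagh) = {wvug, hsnj}.
N(yxpm) = {knsg, xhga}, |N(yxpm)| = 2.
deg(aqtb) = 2; N(aqtb) = {sook, tyyl}.
Every vertex has degree 2 (N=117); connected 2-regular on 117 ⇒ C_{117}.
spec(A) ≈ [2.0, 1.9971, 1.9885, 1.9741, 1.954, 1.9283, 1.8971, 1.8603, 1.8182, 1.7709, 1.7185, 1.6611, 1.5989, 1.5321, 1.4609, 1.3854, 1.306, 1.2228, 1.1361, 1.0461, 0.9531, 0.8574, 0.7592, 0.6587, 0.5564, 0.4525, 0.3473, 0.2411, 0.1342, 0.0269, -0.0805, -0.1877, -0.2943, -0.4001, -0.5047, -0.6078, -0.7092, -0.8086, -0.9056, -1.0, -1.0915, -1.1799, -1.2649, -1.3462, -1.4237, -1.497, -1.5661, -1.6306, -1.6904, -1.7453, -1.7952, -1.84, -1.8794, -1.9134, -1.9419, -1.9648, -1.982, -1.9935, -1.9993] (distinct, 4 d.p.).
With N=117: ϑ(G) = 117·(-(-1)*2*cos(pi/117))/(2−(-2*cos(pi/117))) = 117*cos(pi/117)/(cos(pi/117) + 1).
ϑ(G) ≈ 58.489454284.
α=58, χ(Ḡ)=59; ϑ=117*cos(pi/117)/(cos(pi/117) + 1) lies between (both strict).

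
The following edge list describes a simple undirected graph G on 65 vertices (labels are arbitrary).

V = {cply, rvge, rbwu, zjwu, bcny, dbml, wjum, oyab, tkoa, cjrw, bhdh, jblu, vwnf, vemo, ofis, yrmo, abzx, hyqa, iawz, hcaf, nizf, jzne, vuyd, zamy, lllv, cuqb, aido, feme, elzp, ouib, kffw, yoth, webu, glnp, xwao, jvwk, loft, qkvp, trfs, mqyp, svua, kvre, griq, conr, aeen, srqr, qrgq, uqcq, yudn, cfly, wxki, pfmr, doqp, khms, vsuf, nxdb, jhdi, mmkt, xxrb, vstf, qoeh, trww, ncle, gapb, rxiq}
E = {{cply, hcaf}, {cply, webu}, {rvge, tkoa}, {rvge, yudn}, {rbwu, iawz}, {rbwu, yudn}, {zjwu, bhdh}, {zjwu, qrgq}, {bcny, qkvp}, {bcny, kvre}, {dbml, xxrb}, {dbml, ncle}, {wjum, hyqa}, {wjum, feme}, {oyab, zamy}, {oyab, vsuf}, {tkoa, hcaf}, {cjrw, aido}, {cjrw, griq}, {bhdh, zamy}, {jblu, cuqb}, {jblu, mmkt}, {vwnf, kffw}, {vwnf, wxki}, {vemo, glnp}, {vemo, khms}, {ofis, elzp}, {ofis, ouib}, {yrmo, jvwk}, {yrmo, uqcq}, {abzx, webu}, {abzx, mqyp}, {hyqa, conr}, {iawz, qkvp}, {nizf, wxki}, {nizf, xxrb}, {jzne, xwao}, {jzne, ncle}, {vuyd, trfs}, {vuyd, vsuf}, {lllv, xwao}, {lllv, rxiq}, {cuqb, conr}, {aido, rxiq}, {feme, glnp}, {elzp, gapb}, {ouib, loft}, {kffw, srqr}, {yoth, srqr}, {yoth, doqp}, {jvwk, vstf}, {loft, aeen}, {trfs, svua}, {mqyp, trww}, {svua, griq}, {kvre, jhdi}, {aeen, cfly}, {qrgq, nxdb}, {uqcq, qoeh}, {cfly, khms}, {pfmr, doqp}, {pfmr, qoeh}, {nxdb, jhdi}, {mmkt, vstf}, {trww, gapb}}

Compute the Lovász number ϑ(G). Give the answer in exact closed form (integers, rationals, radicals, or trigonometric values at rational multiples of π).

65*cos(pi/65)/(cos(pi/65) + 1)

N(svua) = {trfs, griq}, |N(svua)| = 2.
Vertex conr has 2 neighbors: hyqa, cuqb.
N(griq) = {cjrw, svua}, |N(griq)| = 2.
N(kffw) = {vwnf, srqr}, |N(kffw)| = 2.
G on 65 vertices is 2-regular; a single 65-cycle (edge-transitive).
Distinct eigenvalues (to 4 d.p.): [2.0, 1.9907, 1.9627, 1.9165, 1.8523, 1.7709, 1.6729, 1.5593, 1.4312, 1.2897, 1.1361, 0.972, 0.7987, 0.618, 0.4316, 0.2411, 0.0483, -0.1449, -0.3367, -0.5254, -0.7092, -0.8864, -1.0553, -1.2143, -1.362, -1.497, -1.618, -1.7239, -1.8137, -1.8866, -1.9419, -1.979, -1.9977].
λ_max=2, λ_min=-2*cos(pi/65); ϑ = −65·λ_min/(λ_max−λ_min) = 65*cos(pi/65)/(cos(pi/65) + 1).
≈ 32.481012600 (to 9 d.p.).
Sandwich: α(G)=32 ≤ ϑ(G)=65*cos(pi/65)/(cos(pi/65) + 1) ≤ χ(Ḡ)=33 (both strict).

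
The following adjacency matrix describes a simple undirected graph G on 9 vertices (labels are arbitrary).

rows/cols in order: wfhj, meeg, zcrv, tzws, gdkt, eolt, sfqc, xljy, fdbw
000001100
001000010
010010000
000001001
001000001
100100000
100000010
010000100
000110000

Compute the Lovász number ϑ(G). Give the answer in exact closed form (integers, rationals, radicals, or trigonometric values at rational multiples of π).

9*cos(pi/9)/(cos(pi/9) + 1)

Vertex meeg has 2 neighbors: zcrv, xljy.
Vertex tzws has 2 neighbors: eolt, fdbw.
Vertex sfqc has 2 neighbors: wfhj, xljy.
N(eolt) = {wfhj, tzws}, |N(eolt)| = 2.
2-regular, N=9; connected 2-regular on 9 ⇒ C_{9}.
Distinct eigenvalues (to 6 d.p.): [2.0, 1.532089, 0.347296, -1.0, -1.879385].
With N=9: ϑ(G) = 9·(-(-1)*2*cos(pi/9))/(2−(-2*cos(pi/9))) = 9*cos(pi/9)/(cos(pi/9) + 1).
Numerically 4.3600896.
Lovász sandwich 4 ≤ 9*cos(pi/9)/(cos(pi/9) + 1) ≤ 5: both strict.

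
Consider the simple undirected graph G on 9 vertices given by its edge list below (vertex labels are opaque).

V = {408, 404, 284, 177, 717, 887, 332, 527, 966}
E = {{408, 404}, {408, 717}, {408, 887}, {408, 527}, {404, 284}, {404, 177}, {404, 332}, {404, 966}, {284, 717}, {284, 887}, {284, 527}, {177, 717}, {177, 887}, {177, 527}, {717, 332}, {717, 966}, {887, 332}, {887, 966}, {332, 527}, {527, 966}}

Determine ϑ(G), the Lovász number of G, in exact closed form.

5

N(284) = {404, 717, 887, 527}, |N(284)| = 4.
deg(408) = 4; N(408) = {404, 717, 887, 527}.
N(177) = {404, 717, 887, 527}, |N(177)| = 4.
deg(527) = 5; N(527) = {408, 284, 177, 332, 966}.
K_{5,4} (perfect); ϑ(G) = α(G) = max{5,4} = 5.
Numerically 5.00000.
α=5, χ(Ḡ)=5; ϑ=5 lies between (collapsed).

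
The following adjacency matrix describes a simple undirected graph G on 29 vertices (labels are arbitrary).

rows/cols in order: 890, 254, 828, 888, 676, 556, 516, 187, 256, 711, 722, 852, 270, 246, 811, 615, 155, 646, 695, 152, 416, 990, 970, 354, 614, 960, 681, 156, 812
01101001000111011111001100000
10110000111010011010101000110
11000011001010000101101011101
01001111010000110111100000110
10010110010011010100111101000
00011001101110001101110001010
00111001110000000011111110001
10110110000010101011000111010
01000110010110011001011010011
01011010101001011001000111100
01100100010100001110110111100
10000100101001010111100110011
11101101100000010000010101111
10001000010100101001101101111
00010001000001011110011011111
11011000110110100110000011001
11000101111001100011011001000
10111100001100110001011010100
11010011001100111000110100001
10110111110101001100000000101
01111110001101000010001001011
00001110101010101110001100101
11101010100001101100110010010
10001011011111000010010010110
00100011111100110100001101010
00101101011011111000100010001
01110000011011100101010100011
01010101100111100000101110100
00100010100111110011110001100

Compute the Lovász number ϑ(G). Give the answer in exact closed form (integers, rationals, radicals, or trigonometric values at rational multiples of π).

sqrt(29)

N(812) = {828, 516, 256, 852, 270, 246, 811, 615, 695, 152, 416, 990, 960, 681}, |N(812)| = 14.
N(676) = {890, 888, 556, 516, 711, 270, 246, 615, 646, 416, 990, 970, 354, 960}, |N(676)| = 14.
N(254) = {890, 828, 888, 256, 711, 722, 270, 615, 155, 695, 416, 970, 681, 156}, |N(254)| = 14.
N(711) = {254, 888, 676, 516, 256, 722, 246, 615, 155, 152, 354, 614, 960, 681}, |N(711)| = 14.
deg(v) = 14 for all v (|V|=29); strongly regular (29,14,6,7).
A has 3 distinct eigenvalues ≈ [14.0, 2.19258, -3.19258].
ϑ = −N·λ_min/(λ_max−λ_min) = −29·(-sqrt(29)/2 - 1/2)/(14−(-sqrt(29)/2 - 1/2)) = sqrt(29).
≈ 5.38516481 (to 8 d.p.).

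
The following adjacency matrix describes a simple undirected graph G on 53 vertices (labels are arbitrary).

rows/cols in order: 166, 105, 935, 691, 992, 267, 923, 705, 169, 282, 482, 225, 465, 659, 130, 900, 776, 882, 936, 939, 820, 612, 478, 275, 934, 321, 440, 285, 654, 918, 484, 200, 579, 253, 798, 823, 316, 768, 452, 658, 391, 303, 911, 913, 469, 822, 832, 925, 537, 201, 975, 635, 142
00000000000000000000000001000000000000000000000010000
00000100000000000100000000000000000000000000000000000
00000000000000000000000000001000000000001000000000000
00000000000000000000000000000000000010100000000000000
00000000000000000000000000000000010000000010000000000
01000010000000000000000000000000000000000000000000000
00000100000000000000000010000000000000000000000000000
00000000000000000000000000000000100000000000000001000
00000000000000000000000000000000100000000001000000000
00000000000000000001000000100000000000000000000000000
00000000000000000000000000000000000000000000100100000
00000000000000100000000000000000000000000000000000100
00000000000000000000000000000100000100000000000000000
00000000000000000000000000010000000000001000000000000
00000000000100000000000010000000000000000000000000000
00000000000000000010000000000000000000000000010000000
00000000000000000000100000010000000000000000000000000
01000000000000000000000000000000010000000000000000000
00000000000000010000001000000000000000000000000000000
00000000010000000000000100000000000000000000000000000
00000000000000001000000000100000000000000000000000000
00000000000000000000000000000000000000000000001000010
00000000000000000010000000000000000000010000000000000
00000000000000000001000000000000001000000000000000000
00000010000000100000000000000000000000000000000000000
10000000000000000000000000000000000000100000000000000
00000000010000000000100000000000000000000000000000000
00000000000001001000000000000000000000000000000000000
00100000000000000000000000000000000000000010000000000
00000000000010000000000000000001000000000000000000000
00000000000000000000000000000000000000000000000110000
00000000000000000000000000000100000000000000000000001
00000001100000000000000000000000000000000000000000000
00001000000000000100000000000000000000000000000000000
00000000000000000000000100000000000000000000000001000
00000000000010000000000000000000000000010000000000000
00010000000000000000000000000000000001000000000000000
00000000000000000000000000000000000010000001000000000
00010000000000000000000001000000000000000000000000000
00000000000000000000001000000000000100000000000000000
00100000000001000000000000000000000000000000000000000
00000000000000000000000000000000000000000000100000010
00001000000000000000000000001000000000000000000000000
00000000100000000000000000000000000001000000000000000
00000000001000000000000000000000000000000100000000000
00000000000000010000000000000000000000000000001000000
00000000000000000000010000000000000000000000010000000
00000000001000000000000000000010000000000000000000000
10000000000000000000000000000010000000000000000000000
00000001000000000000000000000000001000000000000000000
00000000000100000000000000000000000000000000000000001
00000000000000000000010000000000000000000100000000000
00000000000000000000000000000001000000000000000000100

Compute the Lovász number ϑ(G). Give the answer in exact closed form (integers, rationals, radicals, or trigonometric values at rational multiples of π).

53*cos(pi/53)/(cos(pi/53) + 1)

Vertex 768 has 2 neighbors: 316, 913.
Vertex 440 has 2 neighbors: 282, 820.
N(691) = {316, 452}, |N(691)| = 2.
deg(822) = 2; N(822) = {900, 832}.
53-vertex 2-regular graph: this is C_{53}, the 53-cycle.
A has 27 distinct eigenvalues ≈ [2.0, 1.98596, 1.94405, 1.87484, 1.77931, 1.65881, 1.51502, 1.34997, 1.16596, 0.96558, 0.75166, 0.52717, 0.29529, 0.05927, -0.17759, -0.41196, -0.64054, -0.86013, -1.06765, -1.26018, -1.43501, -1.58971, -1.72209, -1.83029, -1.9128, -1.96846, -1.99649].
Lovász: ϑ = −53(-2*cos(pi/53))/(2+-(-1)*2*cos(pi/53)) = 53*cos(pi/53)/(cos(pi/53) + 1).
≈ 26.476709 (to 6 d.p.).
α=26, χ(Ḡ)=27; ϑ=53*cos(pi/53)/(cos(pi/53) + 1) lies between (both strict).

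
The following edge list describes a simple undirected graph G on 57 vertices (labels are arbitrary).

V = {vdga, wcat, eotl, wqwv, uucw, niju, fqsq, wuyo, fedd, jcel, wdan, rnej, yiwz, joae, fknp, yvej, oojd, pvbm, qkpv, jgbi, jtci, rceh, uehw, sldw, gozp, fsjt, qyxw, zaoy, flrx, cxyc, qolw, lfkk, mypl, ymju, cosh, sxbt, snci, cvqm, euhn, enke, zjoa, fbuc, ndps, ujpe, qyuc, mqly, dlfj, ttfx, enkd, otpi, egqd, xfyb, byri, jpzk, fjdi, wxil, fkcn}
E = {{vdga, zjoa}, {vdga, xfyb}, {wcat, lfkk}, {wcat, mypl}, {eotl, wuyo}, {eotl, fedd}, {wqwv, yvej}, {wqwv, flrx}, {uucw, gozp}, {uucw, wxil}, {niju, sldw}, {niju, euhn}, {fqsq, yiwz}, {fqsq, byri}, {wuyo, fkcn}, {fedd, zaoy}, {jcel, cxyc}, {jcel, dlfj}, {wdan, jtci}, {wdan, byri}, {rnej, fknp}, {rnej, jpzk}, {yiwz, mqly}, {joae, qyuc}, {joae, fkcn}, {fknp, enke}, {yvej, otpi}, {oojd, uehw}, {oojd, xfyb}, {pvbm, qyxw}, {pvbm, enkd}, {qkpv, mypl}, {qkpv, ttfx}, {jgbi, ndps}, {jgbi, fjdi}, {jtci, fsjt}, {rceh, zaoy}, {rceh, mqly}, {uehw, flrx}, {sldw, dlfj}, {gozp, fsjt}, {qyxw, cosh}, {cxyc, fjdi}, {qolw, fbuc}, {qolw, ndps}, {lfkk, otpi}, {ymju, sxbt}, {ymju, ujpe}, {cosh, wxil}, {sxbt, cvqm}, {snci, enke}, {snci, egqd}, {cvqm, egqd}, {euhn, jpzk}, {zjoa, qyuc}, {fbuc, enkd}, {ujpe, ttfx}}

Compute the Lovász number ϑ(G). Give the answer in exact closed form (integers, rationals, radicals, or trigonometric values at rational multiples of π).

deg(cxyc) = 2; N(cxyc) = {jcel, fjdi}.
N(enkd) = {pvbm, fbuc}, |N(enkd)| = 2.
deg(lfkk) = 2; N(lfkk) = {wcat, otpi}.
N(otpi) = {yvej, lfkk}, |N(otpi)| = 2.
Every vertex has degree 2 (N=57); connected 2-regular on 57 ⇒ C_{57}.
Distinct eigenvalues (to 4 d.p.): [2.0, 1.9879, 1.9516, 1.8916, 1.8087, 1.7038, 1.5783, 1.4336, 1.2714, 1.0939, 0.9031, 0.7013, 0.491, 0.2747, 0.0551, -0.1652, -0.3834, -0.597, -0.8034, -1.0, -1.1845, -1.3546, -1.5082, -1.6436, -1.7589, -1.853, -1.9245, -1.9727, -1.997].
ϑ = −N·λ_min/(λ_max−λ_min) = −57·(-2*cos(pi/57))/(2−(-2*cos(pi/57))) = 57*cos(pi/57)/(cos(pi/57) + 1).
≈ 28.478345 (to 6 d.p.).
Sandwich: α(G)=28 ≤ ϑ(G)=57*cos(pi/57)/(cos(pi/57) + 1) ≤ χ(Ḡ)=29 (both strict).

57*cos(pi/57)/(cos(pi/57) + 1)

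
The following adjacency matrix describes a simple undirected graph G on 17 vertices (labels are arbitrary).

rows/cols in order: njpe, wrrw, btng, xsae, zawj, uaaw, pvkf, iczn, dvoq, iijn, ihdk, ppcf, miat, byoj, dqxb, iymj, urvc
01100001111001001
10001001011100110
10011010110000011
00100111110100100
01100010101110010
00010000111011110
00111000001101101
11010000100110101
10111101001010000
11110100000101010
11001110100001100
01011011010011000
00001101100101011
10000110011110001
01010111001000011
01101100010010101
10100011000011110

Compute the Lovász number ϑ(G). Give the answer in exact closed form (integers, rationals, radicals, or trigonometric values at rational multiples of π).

sqrt(17)

Vertex iczn has 8 neighbors: njpe, wrrw, xsae, dvoq, ppcf, miat, dqxb, urvc.
Vertex btng has 8 neighbors: njpe, xsae, zawj, pvkf, dvoq, iijn, iymj, urvc.
Vertex iijn has 8 neighbors: njpe, wrrw, btng, xsae, uaaw, ppcf, byoj, iymj.
deg(byoj) = 8; N(byoj) = {njpe, uaaw, pvkf, iijn, ihdk, ppcf, miat, urvc}.
Every vertex has degree 8 (N=17); Paley(17): SR with (k,λ,μ)=(8,3,4).
A has 3 distinct eigenvalues ≈ [8.0, 1.561553, -2.561553].
−17·(-sqrt(17)/2 - 1/2) / ((8)−(-sqrt(17)/2 - 1/2)) = sqrt(17) = ϑ(G).
Numerically 4.1231.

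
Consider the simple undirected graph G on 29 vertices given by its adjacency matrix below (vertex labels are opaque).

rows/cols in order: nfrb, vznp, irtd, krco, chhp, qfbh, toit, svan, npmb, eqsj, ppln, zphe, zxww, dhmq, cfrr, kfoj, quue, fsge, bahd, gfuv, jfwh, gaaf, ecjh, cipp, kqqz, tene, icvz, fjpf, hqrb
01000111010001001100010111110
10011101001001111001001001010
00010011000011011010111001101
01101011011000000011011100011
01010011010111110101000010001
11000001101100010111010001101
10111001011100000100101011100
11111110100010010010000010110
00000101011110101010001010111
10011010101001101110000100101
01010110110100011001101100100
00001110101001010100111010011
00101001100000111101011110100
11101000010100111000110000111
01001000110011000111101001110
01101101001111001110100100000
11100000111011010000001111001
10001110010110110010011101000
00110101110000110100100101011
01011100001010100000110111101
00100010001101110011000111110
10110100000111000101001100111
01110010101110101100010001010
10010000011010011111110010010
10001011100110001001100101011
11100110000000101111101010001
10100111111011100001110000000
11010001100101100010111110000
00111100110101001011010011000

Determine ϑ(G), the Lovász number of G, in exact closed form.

N(krco) = {vznp, irtd, chhp, toit, svan, eqsj, ppln, bahd, gfuv, gaaf, ecjh, cipp, fjpf, hqrb}, |N(krco)| = 14.
deg(tene) = 14; N(tene) = {nfrb, vznp, irtd, qfbh, toit, cfrr, quue, fsge, bahd, gfuv, jfwh, ecjh, kqqz, hqrb}.
deg(irtd) = 14; N(irtd) = {krco, toit, svan, zxww, dhmq, kfoj, quue, bahd, jfwh, gaaf, ecjh, tene, icvz, hqrb}.
deg(icvz) = 14; N(icvz) = {nfrb, irtd, qfbh, toit, svan, npmb, eqsj, ppln, zxww, dhmq, cfrr, gfuv, jfwh, gaaf}.
deg(v) = 14 for all v (|V|=29); SR(29,14,6,7) — a Paley graph.
Distinct eigenvalues (to 6 d.p.): [14.0, 2.192582, -3.192582].
Lovász (edge-transitive): ϑ = −29·(-sqrt(29)/2 - 1/2)/((14)−(-sqrt(29)/2 - 1/2)) = sqrt(29).
Numerically 5.385165.

sqrt(29)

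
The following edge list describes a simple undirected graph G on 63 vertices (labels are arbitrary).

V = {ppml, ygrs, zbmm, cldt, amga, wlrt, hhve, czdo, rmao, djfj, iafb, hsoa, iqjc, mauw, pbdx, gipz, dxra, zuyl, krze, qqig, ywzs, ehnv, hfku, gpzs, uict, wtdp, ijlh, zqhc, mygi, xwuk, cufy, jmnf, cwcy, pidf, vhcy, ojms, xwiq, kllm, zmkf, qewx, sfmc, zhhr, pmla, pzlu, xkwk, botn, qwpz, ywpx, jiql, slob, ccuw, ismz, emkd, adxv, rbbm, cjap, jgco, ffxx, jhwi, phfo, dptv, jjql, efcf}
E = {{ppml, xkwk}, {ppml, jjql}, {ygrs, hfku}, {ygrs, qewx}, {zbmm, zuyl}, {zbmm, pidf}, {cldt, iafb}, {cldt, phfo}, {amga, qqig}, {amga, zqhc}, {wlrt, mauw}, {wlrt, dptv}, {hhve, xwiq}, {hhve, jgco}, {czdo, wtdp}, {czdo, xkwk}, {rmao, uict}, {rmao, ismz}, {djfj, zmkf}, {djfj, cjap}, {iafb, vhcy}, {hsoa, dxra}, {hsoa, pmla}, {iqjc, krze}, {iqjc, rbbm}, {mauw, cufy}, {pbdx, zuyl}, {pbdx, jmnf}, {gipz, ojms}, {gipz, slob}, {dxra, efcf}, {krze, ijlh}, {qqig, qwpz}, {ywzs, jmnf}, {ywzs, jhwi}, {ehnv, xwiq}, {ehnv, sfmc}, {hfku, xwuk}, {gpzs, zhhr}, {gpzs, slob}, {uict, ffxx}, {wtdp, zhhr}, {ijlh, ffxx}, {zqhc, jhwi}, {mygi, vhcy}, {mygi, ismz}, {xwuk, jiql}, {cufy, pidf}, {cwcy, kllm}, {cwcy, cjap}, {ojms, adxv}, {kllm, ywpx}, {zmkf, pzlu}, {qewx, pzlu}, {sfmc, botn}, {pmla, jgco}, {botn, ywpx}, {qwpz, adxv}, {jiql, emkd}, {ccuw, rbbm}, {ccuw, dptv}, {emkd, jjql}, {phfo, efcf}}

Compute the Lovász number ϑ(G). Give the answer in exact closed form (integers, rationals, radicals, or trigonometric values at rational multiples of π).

deg(jmnf) = 2; N(jmnf) = {pbdx, ywzs}.
Vertex hfku has 2 neighbors: ygrs, xwuk.
deg(cldt) = 2; N(cldt) = {iafb, phfo}.
N(iqjc) = {krze, rbbm}, |N(iqjc)| = 2.
Regular of degree 2 on 63 vertices: the odd cycle C_{63}.
A has 32 distinct eigenvalues ≈ [2.0, 1.99, 1.96, 1.911, 1.843, 1.756, 1.652, 1.532, 1.396, 1.247, 1.085, 0.912, 0.731, 0.542, 0.347, 0.149, -0.05, -0.249, -0.445, -0.637, -0.823, -1.0, -1.167, -1.323, -1.466, -1.594, -1.707, -1.802, -1.879, -1.938, -1.978, -1.998].
Lovász: ϑ = −63(-2*cos(pi/63))/(2+-(-1)*2*cos(pi/63)) = 63*cos(pi/63)/(cos(pi/63) + 1).
Numerically 31.48040933.
Sandwich: α(G)=31 ≤ ϑ(G)=63*cos(pi/63)/(cos(pi/63) + 1) ≤ χ(Ḡ)=32 (both strict).

63*cos(pi/63)/(cos(pi/63) + 1)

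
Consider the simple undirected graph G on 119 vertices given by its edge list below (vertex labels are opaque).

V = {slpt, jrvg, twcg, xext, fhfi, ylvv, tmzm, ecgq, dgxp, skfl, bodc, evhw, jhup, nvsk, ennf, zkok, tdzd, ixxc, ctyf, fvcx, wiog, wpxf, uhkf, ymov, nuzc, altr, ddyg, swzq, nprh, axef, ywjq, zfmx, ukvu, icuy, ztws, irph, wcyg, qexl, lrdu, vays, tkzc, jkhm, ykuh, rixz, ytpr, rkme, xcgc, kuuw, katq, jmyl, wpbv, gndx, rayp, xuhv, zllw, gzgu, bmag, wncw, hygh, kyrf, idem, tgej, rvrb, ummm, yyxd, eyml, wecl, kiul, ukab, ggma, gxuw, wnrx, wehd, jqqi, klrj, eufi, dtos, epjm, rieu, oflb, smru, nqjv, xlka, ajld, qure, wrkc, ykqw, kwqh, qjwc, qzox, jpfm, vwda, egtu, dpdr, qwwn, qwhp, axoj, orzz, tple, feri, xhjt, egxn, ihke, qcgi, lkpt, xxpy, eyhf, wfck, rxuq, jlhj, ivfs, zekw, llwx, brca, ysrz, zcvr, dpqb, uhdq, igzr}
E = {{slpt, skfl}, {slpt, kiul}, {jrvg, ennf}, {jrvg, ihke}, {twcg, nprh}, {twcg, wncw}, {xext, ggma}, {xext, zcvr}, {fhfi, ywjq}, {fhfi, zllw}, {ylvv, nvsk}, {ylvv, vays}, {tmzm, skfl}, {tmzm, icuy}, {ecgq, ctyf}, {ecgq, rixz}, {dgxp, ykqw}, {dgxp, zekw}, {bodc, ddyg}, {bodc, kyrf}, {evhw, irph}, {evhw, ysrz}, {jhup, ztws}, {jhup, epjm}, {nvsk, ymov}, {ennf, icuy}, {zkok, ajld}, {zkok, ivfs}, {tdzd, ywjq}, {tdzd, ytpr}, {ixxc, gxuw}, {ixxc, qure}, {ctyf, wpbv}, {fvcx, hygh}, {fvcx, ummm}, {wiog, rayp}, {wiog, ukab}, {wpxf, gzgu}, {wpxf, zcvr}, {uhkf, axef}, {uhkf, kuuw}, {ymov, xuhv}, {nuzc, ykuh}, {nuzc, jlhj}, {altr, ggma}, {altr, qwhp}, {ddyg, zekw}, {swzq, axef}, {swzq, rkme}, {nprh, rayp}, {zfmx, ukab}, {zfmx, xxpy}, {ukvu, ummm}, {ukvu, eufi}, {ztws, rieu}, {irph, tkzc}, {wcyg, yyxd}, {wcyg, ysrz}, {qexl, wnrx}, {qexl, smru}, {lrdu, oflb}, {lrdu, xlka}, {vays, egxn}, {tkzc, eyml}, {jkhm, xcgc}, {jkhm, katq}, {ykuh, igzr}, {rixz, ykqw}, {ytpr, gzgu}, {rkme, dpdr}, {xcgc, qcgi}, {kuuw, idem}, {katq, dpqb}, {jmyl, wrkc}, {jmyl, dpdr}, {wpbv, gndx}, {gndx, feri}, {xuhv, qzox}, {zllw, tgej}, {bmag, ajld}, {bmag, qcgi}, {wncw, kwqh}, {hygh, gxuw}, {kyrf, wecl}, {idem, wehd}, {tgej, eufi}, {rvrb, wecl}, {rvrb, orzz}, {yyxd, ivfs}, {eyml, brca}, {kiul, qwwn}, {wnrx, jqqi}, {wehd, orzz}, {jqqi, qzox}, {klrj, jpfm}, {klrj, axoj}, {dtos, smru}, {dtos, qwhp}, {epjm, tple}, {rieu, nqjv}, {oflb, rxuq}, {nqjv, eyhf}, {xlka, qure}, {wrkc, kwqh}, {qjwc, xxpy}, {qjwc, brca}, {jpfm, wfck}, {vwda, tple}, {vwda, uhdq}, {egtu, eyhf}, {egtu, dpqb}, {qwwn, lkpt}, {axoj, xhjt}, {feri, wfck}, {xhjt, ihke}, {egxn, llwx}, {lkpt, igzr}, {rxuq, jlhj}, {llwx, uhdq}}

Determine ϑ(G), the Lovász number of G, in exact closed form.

119*cos(pi/119)/(cos(pi/119) + 1)

N(ukvu) = {ummm, eufi}, |N(ukvu)| = 2.
Vertex rayp has 2 neighbors: wiog, nprh.
deg(dpdr) = 2; N(dpdr) = {rkme, jmyl}.
deg(wfck) = 2; N(wfck) = {jpfm, feri}.
2-regular, N=119; this is C_{119}, the 119-cycle.
spec(A) ≈ [2.0, 1.99721, 1.98886, 1.97496, 1.95556, 1.93071, 1.90047, 1.86494, 1.82422, 1.7784, 1.72763, 1.67205, 1.6118, 1.54707, 1.47802, 1.40485, 1.32776, 1.24698, 1.16272, 1.07522, 0.98472, 0.89148, 0.79575, 0.6978, 0.59791, 0.49636, 0.39342, 0.28938, 0.18454, 0.07918, -0.0264, -0.1319, -0.23704, -0.34152, -0.44504, -0.54733, -0.64808, -0.74704, -0.84391, -0.93843, -1.03033, -1.11936, -1.20527, -1.28782, -1.36678, -1.44194, -1.51307, -1.57999, -1.6425, -1.70043, -1.75363, -1.80194, -1.84522, -1.88337, -1.91626, -1.94381, -1.96595, -1.9826, -1.99373, -1.9993] (distinct, 5 d.p.).
−119·(-2*cos(pi/119)) / ((2)−(-2*cos(pi/119))) = 119*cos(pi/119)/(cos(pi/119) + 1) = ϑ(G).
≈ 59.489631564 (to 9 d.p.).
Sandwich: α(G)=59 ≤ ϑ(G)=119*cos(pi/119)/(cos(pi/119) + 1) ≤ χ(Ḡ)=60 (both strict).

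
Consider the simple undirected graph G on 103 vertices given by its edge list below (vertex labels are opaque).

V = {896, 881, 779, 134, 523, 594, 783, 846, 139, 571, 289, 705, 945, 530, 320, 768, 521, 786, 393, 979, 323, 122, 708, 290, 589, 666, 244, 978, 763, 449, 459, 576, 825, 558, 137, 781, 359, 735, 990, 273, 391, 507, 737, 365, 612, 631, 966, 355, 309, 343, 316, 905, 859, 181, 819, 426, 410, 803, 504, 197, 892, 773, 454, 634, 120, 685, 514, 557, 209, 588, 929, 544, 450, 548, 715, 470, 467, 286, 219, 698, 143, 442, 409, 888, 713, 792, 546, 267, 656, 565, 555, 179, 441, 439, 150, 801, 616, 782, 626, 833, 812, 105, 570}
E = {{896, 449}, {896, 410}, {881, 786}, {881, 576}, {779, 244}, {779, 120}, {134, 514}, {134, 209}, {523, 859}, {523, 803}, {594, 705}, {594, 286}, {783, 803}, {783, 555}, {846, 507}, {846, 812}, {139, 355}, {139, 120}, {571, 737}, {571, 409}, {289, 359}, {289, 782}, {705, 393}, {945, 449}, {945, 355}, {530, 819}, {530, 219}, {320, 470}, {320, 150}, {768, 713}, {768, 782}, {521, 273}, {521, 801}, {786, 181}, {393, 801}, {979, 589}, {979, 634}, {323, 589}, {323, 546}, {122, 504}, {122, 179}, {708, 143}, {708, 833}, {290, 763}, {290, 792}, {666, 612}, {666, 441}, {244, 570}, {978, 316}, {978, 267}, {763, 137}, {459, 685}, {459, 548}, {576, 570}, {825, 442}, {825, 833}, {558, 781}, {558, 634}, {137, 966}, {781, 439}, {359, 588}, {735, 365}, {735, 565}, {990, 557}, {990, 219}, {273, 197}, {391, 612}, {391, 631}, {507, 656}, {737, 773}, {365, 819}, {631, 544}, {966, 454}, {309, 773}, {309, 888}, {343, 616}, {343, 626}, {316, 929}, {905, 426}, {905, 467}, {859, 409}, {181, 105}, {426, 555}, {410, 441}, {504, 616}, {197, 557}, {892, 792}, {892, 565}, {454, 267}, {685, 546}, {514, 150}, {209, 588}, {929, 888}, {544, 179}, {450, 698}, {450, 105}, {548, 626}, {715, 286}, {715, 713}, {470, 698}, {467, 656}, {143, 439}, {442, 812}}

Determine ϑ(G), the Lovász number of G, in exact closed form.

Vertex 244 has 2 neighbors: 779, 570.
N(792) = {290, 892}, |N(792)| = 2.
N(781) = {558, 439}, |N(781)| = 2.
deg(626) = 2; N(626) = {343, 548}.
Regular of degree 2 on 103 vertices: this is C_{103}, the 103-cycle.
The 52 distinct eigenvalues: [2.0, 1.99628, 1.985134, 1.966602, 1.940755, 1.907689, 1.867525, 1.820414, 1.766531, 1.706077, 1.639275, 1.566376, 1.487649, 1.403389, 1.313908, 1.219538, 1.120632, 1.017558, 0.910698, 0.80045, 0.687224, 0.571442, 0.453534, 0.333938, 0.213101, 0.091471, -0.0305, -0.152357, -0.273647, -0.393919, -0.512726, -0.629626, -0.744183, -0.855972, -0.964576, -1.069593, -1.17063, -1.267312, -1.35928, -1.446192, -1.527723, -1.603572, -1.673454, -1.737112, -1.794307, -1.844828, -1.888485, -1.925117, -1.954588, -1.976787, -1.991633, -1.99907].
Lovász (edge-transitive): ϑ = −103·(-2*cos(pi/103))/((2)−(-2*cos(pi/103))) = 103*cos(pi/103)/(cos(pi/103) + 1).
= 51.4880… (decimal).
Sandwich: α(G)=51 ≤ ϑ(G)=103*cos(pi/103)/(cos(pi/103) + 1) ≤ χ(Ḡ)=52 (both strict).

103*cos(pi/103)/(cos(pi/103) + 1)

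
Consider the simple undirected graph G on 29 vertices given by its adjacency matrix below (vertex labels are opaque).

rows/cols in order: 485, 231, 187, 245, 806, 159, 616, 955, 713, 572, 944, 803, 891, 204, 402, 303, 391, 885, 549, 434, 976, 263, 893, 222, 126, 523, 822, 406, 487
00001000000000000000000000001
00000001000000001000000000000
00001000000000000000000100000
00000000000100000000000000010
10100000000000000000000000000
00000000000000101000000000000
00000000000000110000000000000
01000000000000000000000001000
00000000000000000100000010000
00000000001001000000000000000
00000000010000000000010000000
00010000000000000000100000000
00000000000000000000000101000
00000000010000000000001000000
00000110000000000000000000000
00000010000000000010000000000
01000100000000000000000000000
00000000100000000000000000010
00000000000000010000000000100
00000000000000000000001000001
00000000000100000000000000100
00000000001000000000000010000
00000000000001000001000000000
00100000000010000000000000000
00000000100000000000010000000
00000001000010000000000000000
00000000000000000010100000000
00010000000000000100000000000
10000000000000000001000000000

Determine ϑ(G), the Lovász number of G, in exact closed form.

deg(222) = 2; N(222) = {187, 891}.
deg(126) = 2; N(126) = {713, 263}.
N(391) = {231, 159}, |N(391)| = 2.
deg(806) = 2; N(806) = {485, 187}.
Regular of degree 2 on 29 vertices: a single 29-cycle (edge-transitive).
Distinct eigenvalues (to 4 d.p.): [2.0, 1.9532, 1.8152, 1.5922, 1.2948, 0.9368, 0.5351, 0.1083, -0.3236, -0.7403, -1.1224, -1.452, -1.7137, -1.8953, -1.9883].
Lovász (edge-transitive): ϑ = −29·(-2*cos(pi/29))/((2)−(-2*cos(pi/29))) = 29*cos(pi/29)/(cos(pi/29) + 1).
= 14.457375… (decimal).
14 ≤ 29*cos(pi/29)/(cos(pi/29) + 1) ≤ 15: both strict.

29*cos(pi/29)/(cos(pi/29) + 1)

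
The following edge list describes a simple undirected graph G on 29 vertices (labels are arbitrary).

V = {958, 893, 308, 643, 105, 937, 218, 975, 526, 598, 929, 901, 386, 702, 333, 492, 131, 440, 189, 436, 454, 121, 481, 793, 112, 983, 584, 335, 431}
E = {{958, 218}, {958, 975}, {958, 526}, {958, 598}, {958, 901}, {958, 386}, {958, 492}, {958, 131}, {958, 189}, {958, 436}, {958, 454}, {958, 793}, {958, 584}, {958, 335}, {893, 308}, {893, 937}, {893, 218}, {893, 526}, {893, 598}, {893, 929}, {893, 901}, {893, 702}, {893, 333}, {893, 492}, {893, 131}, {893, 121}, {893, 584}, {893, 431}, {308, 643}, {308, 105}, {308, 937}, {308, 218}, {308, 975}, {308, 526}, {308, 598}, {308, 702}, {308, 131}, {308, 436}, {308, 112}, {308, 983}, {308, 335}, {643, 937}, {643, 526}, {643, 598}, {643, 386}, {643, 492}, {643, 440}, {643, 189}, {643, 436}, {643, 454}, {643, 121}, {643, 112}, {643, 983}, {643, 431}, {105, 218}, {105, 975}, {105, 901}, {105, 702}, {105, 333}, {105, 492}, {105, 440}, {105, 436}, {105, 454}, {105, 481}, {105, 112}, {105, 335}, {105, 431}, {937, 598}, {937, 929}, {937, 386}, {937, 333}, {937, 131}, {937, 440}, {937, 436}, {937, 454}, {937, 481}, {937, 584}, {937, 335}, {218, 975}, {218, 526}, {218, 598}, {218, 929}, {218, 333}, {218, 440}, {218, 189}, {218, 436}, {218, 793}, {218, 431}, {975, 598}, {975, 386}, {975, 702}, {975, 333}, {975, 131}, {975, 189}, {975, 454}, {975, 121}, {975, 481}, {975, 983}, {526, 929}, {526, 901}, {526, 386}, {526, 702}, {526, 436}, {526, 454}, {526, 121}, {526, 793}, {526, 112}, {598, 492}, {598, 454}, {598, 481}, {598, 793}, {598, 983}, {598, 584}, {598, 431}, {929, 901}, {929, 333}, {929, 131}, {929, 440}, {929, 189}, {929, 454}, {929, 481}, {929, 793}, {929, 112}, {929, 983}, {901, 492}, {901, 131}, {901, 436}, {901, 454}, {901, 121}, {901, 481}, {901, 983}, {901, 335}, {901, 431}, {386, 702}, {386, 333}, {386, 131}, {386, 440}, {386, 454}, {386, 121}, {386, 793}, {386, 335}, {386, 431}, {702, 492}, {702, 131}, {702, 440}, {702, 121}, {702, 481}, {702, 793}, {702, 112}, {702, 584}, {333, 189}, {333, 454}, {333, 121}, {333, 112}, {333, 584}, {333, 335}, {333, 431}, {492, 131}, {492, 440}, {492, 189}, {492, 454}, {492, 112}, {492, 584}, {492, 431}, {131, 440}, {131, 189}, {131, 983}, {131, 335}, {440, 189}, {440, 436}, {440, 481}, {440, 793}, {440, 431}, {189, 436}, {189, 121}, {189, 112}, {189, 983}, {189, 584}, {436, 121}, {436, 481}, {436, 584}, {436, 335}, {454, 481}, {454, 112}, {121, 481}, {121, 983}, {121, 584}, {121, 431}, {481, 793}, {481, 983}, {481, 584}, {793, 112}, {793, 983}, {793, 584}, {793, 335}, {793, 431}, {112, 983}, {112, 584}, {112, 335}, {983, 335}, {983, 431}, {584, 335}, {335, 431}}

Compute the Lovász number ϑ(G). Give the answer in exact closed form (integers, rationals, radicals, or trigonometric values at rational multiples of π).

sqrt(29)

Vertex 983 has 14 neighbors: 308, 643, 975, 598, 929, 901, 131, 189, 121, 481, 793, 112, 335, 431.
N(958) = {218, 975, 526, 598, 901, 386, 492, 131, 189, 436, 454, 793, 584, 335}, |N(958)| = 14.
deg(793) = 14; N(793) = {958, 218, 526, 598, 929, 386, 702, 440, 481, 112, 983, 584, 335, 431}.
N(893) = {308, 937, 218, 526, 598, 929, 901, 702, 333, 492, 131, 121, 584, 431}, |N(893)| = 14.
Every vertex has degree 14 (N=29); Paley(29): SR with (k,λ,μ)=(14,6,7).
A has 3 distinct eigenvalues ≈ [14.0, 2.192582, -3.192582].
−29·(-sqrt(29)/2 - 1/2) / ((14)−(-sqrt(29)/2 - 1/2)) = sqrt(29) = ϑ(G).
= 5.385164807… (decimal).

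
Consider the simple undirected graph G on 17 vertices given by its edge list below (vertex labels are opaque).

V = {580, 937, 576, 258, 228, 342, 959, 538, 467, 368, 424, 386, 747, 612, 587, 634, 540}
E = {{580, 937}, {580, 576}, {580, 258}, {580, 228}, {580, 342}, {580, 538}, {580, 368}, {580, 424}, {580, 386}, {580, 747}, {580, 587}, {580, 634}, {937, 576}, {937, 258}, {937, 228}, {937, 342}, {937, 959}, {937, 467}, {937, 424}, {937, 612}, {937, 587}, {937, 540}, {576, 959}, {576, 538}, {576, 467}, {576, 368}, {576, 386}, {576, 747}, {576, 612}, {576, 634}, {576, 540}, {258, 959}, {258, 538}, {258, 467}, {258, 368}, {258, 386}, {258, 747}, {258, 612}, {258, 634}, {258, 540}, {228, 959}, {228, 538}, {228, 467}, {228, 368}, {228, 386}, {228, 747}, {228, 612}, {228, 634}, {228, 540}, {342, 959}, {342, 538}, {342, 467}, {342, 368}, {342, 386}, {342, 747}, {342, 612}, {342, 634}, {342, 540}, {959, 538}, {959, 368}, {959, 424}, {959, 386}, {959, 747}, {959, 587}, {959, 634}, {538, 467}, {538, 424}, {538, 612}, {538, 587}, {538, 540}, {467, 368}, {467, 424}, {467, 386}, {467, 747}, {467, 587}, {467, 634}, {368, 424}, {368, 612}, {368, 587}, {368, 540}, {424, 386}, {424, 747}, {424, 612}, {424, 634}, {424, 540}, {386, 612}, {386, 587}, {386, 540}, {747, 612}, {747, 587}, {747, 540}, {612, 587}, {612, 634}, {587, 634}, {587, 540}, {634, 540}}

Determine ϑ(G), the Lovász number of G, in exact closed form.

6

N(386) = {580, 576, 258, 228, 342, 959, 467, 424, 612, 587, 540}, |N(386)| = 11.
N(228) = {580, 937, 959, 538, 467, 368, 386, 747, 612, 634, 540}, |N(228)| = 11.
N(634) = {580, 576, 258, 228, 342, 959, 467, 424, 612, 587, 540}, |N(634)| = 11.
Vertex 576 has 11 neighbors: 580, 937, 959, 538, 467, 368, 386, 747, 612, 634, 540.
G = K_{6,6,5}: α = 6 = χ(Ḡ), so ϑ = 6.
= 6.00000… (decimal).
6 ≤ 6 ≤ 6: collapsed.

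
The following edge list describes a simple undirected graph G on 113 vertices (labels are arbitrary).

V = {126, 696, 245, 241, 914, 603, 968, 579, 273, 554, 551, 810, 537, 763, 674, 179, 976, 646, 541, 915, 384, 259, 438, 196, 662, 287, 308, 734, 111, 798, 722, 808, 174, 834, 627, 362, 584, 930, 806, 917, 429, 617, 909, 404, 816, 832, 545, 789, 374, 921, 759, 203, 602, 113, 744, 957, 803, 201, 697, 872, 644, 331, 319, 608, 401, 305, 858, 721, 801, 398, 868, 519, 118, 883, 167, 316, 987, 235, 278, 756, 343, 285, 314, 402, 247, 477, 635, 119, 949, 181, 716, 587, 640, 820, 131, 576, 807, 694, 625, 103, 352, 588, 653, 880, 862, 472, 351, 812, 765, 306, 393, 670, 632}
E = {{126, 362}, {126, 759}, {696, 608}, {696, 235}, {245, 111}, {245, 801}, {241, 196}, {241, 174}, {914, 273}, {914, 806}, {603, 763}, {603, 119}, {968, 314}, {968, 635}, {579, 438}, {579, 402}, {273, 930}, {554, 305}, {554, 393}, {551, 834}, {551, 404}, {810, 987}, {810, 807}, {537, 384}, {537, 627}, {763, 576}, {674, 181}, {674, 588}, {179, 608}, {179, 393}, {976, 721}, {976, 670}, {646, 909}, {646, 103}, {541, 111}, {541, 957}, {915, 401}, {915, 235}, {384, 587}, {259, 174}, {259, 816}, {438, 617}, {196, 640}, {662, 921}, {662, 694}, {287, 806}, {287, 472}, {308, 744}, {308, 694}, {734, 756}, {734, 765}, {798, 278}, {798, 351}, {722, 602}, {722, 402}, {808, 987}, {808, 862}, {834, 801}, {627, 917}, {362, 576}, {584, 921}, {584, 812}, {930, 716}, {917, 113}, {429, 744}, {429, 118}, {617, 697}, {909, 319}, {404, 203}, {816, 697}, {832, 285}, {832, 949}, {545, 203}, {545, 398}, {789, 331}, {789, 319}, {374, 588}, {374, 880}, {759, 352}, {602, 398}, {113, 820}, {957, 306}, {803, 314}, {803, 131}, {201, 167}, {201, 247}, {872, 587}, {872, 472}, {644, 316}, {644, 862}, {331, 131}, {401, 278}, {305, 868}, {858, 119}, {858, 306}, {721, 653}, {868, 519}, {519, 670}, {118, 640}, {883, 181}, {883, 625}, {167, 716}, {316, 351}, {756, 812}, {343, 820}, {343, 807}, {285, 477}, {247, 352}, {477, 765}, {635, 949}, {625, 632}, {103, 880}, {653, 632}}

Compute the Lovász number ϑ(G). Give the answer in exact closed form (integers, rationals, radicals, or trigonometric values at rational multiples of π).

Vertex 883 has 2 neighbors: 181, 625.
Vertex 976 has 2 neighbors: 721, 670.
Vertex 587 has 2 neighbors: 384, 872.
deg(721) = 2; N(721) = {976, 653}.
113-vertex 2-regular graph: this is C_{113}, the 113-cycle.
The 57 distinct eigenvalues: [2.0, 1.997, 1.988, 1.972, 1.951, 1.923, 1.89, 1.85, 1.805, 1.755, 1.699, 1.637, 1.571, 1.5, 1.424, 1.344, 1.259, 1.171, 1.079, 0.984, 0.886, 0.785, 0.681, 0.576, 0.468, 0.359, 0.25, 0.139, 0.028, -0.083, -0.194, -0.305, -0.414, -0.522, -0.629, -0.733, -0.835, -0.935, -1.032, -1.126, -1.216, -1.302, -1.384, -1.462, -1.536, -1.605, -1.669, -1.727, -1.781, -1.829, -1.871, -1.907, -1.938, -1.962, -1.981, -1.993, -1.999].
Lovász: ϑ = −113(-2*cos(pi/113))/(2+-(-1)*2*cos(pi/113)) = 113*cos(pi/113)/(cos(pi/113) + 1).
Numerically 56.48908.
Lovász sandwich 56 ≤ 113*cos(pi/113)/(cos(pi/113) + 1) ≤ 57: both strict.

113*cos(pi/113)/(cos(pi/113) + 1)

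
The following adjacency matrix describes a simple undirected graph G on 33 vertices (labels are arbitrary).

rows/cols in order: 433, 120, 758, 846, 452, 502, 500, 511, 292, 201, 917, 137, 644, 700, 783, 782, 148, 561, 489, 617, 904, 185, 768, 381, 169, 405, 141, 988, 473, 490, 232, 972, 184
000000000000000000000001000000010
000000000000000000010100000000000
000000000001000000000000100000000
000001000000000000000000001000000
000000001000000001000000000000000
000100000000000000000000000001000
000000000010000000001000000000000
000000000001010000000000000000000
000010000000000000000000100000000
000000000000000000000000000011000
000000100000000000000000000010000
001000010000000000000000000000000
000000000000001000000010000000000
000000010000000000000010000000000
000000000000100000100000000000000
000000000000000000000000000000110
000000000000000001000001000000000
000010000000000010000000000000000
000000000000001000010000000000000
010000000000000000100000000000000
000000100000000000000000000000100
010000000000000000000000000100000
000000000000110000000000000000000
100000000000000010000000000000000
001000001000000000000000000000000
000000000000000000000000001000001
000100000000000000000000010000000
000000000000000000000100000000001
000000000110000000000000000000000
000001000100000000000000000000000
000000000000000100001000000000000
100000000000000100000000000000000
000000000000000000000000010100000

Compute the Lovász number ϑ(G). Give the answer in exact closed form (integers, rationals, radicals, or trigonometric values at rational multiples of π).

33*cos(pi/33)/(cos(pi/33) + 1)

N(782) = {232, 972}, |N(782)| = 2.
Vertex 846 has 2 neighbors: 502, 141.
deg(452) = 2; N(452) = {292, 561}.
Vertex 502 has 2 neighbors: 846, 490.
G on 33 vertices is 2-regular; connected 2-regular on 33 ⇒ C_{33}.
The 17 distinct eigenvalues: [2.0, 1.96386, 1.85674, 1.68251, 1.44747, 1.16011, 0.83083, 0.47152, 0.09516, -0.28463, -0.65414, -1.0, -1.30972, -1.57211, -1.77767, -1.91899, -1.99094].
With N=33: ϑ(G) = 33·(-(-1)*2*cos(pi/33))/(2−(-2*cos(pi/33))) = 33*cos(pi/33)/(cos(pi/33) + 1).
≈ 16.4625586 (to 7 d.p.).
Lovász sandwich 16 ≤ 33*cos(pi/33)/(cos(pi/33) + 1) ≤ 17: both strict.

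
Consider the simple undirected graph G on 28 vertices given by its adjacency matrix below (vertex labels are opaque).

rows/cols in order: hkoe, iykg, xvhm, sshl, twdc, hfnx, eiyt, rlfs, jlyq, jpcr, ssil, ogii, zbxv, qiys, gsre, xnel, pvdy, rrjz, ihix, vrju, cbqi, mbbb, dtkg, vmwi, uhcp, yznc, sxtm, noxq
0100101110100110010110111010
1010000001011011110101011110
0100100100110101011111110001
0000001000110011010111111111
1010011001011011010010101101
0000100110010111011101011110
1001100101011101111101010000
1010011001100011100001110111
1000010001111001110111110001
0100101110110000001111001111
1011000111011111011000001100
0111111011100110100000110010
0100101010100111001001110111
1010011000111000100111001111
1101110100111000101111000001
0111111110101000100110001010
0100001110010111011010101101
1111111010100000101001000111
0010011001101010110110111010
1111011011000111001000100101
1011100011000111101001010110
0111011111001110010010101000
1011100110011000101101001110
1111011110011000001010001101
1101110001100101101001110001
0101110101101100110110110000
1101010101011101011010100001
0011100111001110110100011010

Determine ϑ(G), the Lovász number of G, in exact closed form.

N(sshl) = {eiyt, ssil, ogii, gsre, xnel, rrjz, vrju, cbqi, mbbb, dtkg, vmwi, uhcp, yznc, sxtm, noxq}, |N(sshl)| = 15.
N(vmwi) = {hkoe, iykg, xvhm, sshl, hfnx, eiyt, rlfs, jlyq, ogii, zbxv, ihix, cbqi, uhcp, yznc, noxq}, |N(vmwi)| = 15.
N(cbqi) = {hkoe, xvhm, sshl, twdc, jlyq, jpcr, qiys, gsre, xnel, pvdy, ihix, mbbb, vmwi, yznc, sxtm}, |N(cbqi)| = 15.
deg(yznc) = 15; N(yznc) = {iykg, sshl, twdc, hfnx, rlfs, jpcr, ssil, zbxv, qiys, pvdy, rrjz, vrju, cbqi, dtkg, vmwi}.
Every vertex has degree 15 (N=28); Kneser-type, 2-subsets of [8].
The 3 distinct eigenvalues: [15.0, 1.0, -5.0].
λ_max=15, λ_min=-5; ϑ = −28·λ_min/(λ_max−λ_min) = 7.
≈ 7.0000000 (to 7 d.p.).

7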